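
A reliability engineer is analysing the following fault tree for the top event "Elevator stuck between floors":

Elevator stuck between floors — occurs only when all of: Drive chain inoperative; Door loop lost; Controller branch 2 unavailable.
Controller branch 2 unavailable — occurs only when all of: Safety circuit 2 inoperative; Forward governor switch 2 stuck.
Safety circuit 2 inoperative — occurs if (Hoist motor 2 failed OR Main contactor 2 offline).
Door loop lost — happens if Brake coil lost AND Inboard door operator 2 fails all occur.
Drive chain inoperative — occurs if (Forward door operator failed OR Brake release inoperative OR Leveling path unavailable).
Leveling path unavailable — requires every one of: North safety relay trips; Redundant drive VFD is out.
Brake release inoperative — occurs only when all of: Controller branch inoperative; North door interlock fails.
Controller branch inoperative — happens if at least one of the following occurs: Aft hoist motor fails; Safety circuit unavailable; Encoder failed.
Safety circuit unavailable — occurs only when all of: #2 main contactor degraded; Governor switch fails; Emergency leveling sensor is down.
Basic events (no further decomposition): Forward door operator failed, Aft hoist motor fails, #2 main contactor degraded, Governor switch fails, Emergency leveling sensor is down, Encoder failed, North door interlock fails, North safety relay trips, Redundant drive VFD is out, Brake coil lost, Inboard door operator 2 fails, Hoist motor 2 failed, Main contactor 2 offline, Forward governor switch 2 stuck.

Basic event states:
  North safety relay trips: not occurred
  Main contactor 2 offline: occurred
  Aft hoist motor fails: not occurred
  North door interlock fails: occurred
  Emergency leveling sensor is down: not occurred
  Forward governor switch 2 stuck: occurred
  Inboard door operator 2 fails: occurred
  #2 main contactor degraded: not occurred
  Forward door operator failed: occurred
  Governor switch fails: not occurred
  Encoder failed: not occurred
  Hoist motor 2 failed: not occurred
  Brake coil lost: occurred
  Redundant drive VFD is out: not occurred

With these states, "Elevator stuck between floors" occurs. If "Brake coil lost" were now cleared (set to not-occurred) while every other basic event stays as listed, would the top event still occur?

No

Counterfactual: set "Brake coil lost" to not occurred.
Safety circuit unavailable [AND]: #2 main contactor degraded=not, Governor switch fails=not, Emergency leveling sensor is down=not → not all inputs occur → does not occur.
Controller branch inoperative [OR]: Aft hoist motor fails=not, Safety circuit unavailable=not, Encoder failed=not → no input occurs → does not occur.
Brake release inoperative [AND]: Controller branch inoperative=not, North door interlock fails=occurs → not all inputs occur → does not occur.
Leveling path unavailable [AND]: North safety relay trips=not, Redundant drive VFD is out=not → not all inputs occur → does not occur.
Drive chain inoperative [OR]: Forward door operator failed=occurs, Brake release inoperative=not, Leveling path unavailable=not → at least one input occurs → occurs.
Door loop lost [AND]: Brake coil lost=not, Inboard door operator 2 fails=occurs → not all inputs occur → does not occur.
Safety circuit 2 inoperative [OR]: Hoist motor 2 failed=not, Main contactor 2 offline=occurs → at least one input occurs → occurs.
Controller branch 2 unavailable [AND]: Safety circuit 2 inoperative=occurs, Forward governor switch 2 stuck=occurs → all inputs occur → occurs.
Elevator stuck between floors [AND]: Drive chain inoperative=occurs, Door loop lost=not, Controller branch 2 unavailable=occurs → not all inputs occur → does not occur.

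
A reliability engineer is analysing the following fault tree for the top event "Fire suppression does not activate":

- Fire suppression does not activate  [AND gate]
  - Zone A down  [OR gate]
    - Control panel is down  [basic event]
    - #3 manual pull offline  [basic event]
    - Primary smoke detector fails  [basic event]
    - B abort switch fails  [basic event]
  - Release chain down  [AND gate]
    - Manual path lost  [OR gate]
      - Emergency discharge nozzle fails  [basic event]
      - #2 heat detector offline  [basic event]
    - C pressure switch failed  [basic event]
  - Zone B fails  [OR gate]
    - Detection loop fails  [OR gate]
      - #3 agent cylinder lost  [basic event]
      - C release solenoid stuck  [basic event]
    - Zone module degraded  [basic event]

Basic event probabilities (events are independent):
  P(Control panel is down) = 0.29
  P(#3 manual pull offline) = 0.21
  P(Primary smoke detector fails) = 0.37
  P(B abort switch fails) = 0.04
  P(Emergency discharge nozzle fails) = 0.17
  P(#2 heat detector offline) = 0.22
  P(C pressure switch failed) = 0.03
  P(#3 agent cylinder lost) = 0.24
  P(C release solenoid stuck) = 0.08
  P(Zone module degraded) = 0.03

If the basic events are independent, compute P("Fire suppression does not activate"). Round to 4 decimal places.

P(Zone A down) [OR] = 1 − (1−0.29) × (1−0.21) × (1−0.37) × (1−0.04) = 0.660768
P(Manual path lost) [OR] = 1 − (1−0.17) × (1−0.22) = 0.352600
P(Release chain down) [AND] = 0.352600 × 0.03 = 0.010578
P(Detection loop fails) [OR] = 1 − (1−0.24) × (1−0.08) = 0.300800
P(Zone B fails) [OR] = 1 − (1−0.300800) × (1−0.03) = 0.321776
P(Fire suppression does not activate) [AND] = 0.660768 × 0.010578 × 0.321776 = 0.002249
Rounded to 4 decimal places: P(Fire suppression does not activate) ≈ 0.0022.

0.0022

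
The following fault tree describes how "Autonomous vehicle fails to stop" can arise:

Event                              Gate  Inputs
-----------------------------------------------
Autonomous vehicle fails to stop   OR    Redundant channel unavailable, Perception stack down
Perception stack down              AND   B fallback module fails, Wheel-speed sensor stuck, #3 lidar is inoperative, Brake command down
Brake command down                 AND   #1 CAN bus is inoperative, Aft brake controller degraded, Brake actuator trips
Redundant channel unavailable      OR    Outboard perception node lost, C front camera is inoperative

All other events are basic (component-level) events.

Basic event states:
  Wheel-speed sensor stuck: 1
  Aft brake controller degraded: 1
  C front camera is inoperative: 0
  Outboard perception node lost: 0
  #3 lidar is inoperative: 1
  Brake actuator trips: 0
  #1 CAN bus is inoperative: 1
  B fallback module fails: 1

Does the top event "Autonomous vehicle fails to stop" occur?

No

Redundant channel unavailable [OR]: Outboard perception node lost=not, C front camera is inoperative=not → no input occurs → does not occur.
Brake command down [AND]: #1 CAN bus is inoperative=occurs, Aft brake controller degraded=occurs, Brake actuator trips=not → not all inputs occur → does not occur.
Perception stack down [AND]: B fallback module fails=occurs, Wheel-speed sensor stuck=occurs, #3 lidar is inoperative=occurs, Brake command down=not → not all inputs occur → does not occur.
Autonomous vehicle fails to stop [OR]: Redundant channel unavailable=not, Perception stack down=not → no input occurs → does not occur.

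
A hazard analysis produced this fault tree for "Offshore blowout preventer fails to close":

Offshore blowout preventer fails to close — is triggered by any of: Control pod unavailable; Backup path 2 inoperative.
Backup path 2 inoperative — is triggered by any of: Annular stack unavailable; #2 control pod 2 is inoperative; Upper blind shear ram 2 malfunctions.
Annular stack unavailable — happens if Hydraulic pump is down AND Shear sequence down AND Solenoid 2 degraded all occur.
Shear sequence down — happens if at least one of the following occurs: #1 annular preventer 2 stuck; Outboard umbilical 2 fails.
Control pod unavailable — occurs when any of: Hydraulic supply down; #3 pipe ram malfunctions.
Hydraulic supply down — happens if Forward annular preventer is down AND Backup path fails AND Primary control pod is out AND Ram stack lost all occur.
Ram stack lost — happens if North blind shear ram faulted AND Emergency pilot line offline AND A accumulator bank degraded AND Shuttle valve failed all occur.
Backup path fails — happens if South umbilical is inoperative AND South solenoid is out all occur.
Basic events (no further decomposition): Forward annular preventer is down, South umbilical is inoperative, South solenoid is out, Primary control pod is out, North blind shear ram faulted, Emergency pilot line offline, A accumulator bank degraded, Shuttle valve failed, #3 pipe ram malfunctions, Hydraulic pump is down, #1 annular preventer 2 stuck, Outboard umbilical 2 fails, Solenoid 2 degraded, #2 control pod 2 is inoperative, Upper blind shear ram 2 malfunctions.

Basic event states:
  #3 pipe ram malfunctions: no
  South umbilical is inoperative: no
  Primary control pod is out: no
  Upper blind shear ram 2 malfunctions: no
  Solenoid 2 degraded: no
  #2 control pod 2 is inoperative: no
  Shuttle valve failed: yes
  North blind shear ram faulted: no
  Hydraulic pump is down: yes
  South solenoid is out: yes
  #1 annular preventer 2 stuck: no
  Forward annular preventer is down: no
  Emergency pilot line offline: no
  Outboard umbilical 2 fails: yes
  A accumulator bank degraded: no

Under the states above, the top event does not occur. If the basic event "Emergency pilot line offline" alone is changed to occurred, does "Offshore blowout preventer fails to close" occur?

No

Counterfactual: set "Emergency pilot line offline" to occurred.
Backup path fails [AND]: South umbilical is inoperative=not, South solenoid is out=occurs → not all inputs occur → does not occur.
Ram stack lost [AND]: North blind shear ram faulted=not, Emergency pilot line offline=occurs, A accumulator bank degraded=not, Shuttle valve failed=occurs → not all inputs occur → does not occur.
Hydraulic supply down [AND]: Forward annular preventer is down=not, Backup path fails=not, Primary control pod is out=not, Ram stack lost=not → not all inputs occur → does not occur.
Control pod unavailable [OR]: Hydraulic supply down=not, #3 pipe ram malfunctions=not → no input occurs → does not occur.
Shear sequence down [OR]: #1 annular preventer 2 stuck=not, Outboard umbilical 2 fails=occurs → at least one input occurs → occurs.
Annular stack unavailable [AND]: Hydraulic pump is down=occurs, Shear sequence down=occurs, Solenoid 2 degraded=not → not all inputs occur → does not occur.
Backup path 2 inoperative [OR]: Annular stack unavailable=not, #2 control pod 2 is inoperative=not, Upper blind shear ram 2 malfunctions=not → no input occurs → does not occur.
Offshore blowout preventer fails to close [OR]: Control pod unavailable=not, Backup path 2 inoperative=not → no input occurs → does not occur.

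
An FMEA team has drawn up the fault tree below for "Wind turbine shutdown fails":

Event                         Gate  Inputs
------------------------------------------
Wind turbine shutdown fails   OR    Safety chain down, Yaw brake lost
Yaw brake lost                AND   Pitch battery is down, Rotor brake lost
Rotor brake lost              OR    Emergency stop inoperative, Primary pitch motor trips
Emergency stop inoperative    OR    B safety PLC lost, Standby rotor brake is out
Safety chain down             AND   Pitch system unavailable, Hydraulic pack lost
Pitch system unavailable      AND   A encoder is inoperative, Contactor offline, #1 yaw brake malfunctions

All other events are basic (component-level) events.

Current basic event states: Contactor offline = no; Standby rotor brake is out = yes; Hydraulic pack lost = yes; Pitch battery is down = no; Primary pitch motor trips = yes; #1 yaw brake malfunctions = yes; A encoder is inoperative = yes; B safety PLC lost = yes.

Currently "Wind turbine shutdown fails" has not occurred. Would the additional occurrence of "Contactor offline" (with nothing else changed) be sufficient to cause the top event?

Yes

Counterfactual: set "Contactor offline" to occurred.
Pitch system unavailable [AND]: A encoder is inoperative=occurs, Contactor offline=occurs, #1 yaw brake malfunctions=occurs → all inputs occur → occurs.
Safety chain down [AND]: Pitch system unavailable=occurs, Hydraulic pack lost=occurs → all inputs occur → occurs.
Emergency stop inoperative [OR]: B safety PLC lost=occurs, Standby rotor brake is out=occurs → at least one input occurs → occurs.
Rotor brake lost [OR]: Emergency stop inoperative=occurs, Primary pitch motor trips=occurs → at least one input occurs → occurs.
Yaw brake lost [AND]: Pitch battery is down=not, Rotor brake lost=occurs → not all inputs occur → does not occur.
Wind turbine shutdown fails [OR]: Safety chain down=occurs, Yaw brake lost=not → at least one input occurs → occurs.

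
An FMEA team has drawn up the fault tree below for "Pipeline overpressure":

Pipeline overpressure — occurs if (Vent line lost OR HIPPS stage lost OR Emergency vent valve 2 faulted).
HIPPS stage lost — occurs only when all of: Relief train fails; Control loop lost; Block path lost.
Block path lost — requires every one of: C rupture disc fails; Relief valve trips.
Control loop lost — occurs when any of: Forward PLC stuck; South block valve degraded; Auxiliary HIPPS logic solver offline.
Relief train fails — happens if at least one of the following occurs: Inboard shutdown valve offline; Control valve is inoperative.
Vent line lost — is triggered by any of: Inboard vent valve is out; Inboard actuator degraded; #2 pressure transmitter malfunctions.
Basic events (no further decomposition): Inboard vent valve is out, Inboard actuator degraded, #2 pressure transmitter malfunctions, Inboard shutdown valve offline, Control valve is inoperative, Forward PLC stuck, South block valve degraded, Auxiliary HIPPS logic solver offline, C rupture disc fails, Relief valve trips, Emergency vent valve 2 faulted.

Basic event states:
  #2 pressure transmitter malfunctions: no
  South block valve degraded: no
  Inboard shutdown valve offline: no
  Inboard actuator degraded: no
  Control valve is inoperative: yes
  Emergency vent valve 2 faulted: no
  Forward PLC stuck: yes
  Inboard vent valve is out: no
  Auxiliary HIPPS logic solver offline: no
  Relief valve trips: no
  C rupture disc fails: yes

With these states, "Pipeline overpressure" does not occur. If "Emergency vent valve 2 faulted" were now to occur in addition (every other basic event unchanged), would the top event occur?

Counterfactual: set "Emergency vent valve 2 faulted" to occurred.
Vent line lost [OR]: Inboard vent valve is out=not, Inboard actuator degraded=not, #2 pressure transmitter malfunctions=not → no input occurs → does not occur.
Relief train fails [OR]: Inboard shutdown valve offline=not, Control valve is inoperative=occurs → at least one input occurs → occurs.
Control loop lost [OR]: Forward PLC stuck=occurs, South block valve degraded=not, Auxiliary HIPPS logic solver offline=not → at least one input occurs → occurs.
Block path lost [AND]: C rupture disc fails=occurs, Relief valve trips=not → not all inputs occur → does not occur.
HIPPS stage lost [AND]: Relief train fails=occurs, Control loop lost=occurs, Block path lost=not → not all inputs occur → does not occur.
Pipeline overpressure [OR]: Vent line lost=not, HIPPS stage lost=not, Emergency vent valve 2 faulted=occurs → at least one input occurs → occurs.

Yes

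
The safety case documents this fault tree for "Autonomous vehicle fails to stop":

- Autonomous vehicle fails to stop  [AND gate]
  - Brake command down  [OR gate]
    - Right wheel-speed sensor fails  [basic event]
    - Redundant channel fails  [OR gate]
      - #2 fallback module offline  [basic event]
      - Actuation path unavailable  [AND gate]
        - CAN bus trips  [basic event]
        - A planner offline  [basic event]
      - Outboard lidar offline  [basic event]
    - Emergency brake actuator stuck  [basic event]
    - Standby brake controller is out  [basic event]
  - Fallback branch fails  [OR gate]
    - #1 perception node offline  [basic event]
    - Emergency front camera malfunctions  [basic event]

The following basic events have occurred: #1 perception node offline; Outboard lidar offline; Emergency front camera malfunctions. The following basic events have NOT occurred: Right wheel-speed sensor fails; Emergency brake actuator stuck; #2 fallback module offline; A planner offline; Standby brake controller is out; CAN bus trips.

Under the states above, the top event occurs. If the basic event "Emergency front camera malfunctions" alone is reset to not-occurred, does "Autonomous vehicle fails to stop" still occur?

Counterfactual: set "Emergency front camera malfunctions" to not occurred.
Actuation path unavailable [AND]: CAN bus trips=not, A planner offline=not → not all inputs occur → does not occur.
Redundant channel fails [OR]: #2 fallback module offline=not, Actuation path unavailable=not, Outboard lidar offline=occurs → at least one input occurs → occurs.
Brake command down [OR]: Right wheel-speed sensor fails=not, Redundant channel fails=occurs, Emergency brake actuator stuck=not, Standby brake controller is out=not → at least one input occurs → occurs.
Fallback branch fails [OR]: #1 perception node offline=occurs, Emergency front camera malfunctions=not → at least one input occurs → occurs.
Autonomous vehicle fails to stop [AND]: Brake command down=occurs, Fallback branch fails=occurs → all inputs occur → occurs.

Yes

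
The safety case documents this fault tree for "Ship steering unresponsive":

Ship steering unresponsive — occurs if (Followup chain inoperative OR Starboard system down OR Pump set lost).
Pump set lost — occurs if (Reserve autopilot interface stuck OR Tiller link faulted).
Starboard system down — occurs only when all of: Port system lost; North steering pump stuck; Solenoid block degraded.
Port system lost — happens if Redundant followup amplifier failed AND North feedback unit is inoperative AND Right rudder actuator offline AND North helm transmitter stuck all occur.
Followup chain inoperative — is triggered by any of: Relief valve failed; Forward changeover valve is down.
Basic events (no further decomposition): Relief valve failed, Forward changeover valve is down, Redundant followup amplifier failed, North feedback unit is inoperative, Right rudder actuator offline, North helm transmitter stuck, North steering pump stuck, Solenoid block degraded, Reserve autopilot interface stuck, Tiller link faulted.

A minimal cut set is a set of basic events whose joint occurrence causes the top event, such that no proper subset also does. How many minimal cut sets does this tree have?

5

Followup chain inoperative [OR]: union of children's cut sets → 2 cut set(s).
Port system lost [AND]: one cut set from each child combined → 1 × 1 × 1 × 1 = 1 cut set(s).
Starboard system down [AND]: one cut set from each child combined → 1 × 1 × 1 = 1 cut set(s).
Pump set lost [OR]: union of children's cut sets → 2 cut set(s).
Ship steering unresponsive [OR]: union of children's cut sets → 5 cut set(s).
Minimal cut sets: {Relief valve failed}; {Forward changeover valve is down}; {North feedback unit is inoperative, North helm transmitter stuck, North steering pump stuck, Redundant followup amplifier failed, Right rudder actuator offline, Solenoid block degraded}; {Reserve autopilot interface stuck}; {Tiller link faulted}.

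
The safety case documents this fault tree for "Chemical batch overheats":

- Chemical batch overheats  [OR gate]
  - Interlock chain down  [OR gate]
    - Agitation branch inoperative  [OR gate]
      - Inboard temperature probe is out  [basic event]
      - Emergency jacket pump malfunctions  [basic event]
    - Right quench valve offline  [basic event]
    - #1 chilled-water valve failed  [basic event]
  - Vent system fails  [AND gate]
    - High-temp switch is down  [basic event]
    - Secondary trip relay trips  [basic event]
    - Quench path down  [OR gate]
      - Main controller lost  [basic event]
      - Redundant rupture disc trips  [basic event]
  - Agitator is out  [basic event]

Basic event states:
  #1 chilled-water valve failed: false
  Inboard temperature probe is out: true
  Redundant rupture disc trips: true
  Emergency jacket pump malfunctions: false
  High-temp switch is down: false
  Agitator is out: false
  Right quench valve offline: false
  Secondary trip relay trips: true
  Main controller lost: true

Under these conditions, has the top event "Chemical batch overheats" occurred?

Agitation branch inoperative [OR]: Inboard temperature probe is out=occurs, Emergency jacket pump malfunctions=not → at least one input occurs → occurs.
Interlock chain down [OR]: Agitation branch inoperative=occurs, Right quench valve offline=not, #1 chilled-water valve failed=not → at least one input occurs → occurs.
Quench path down [OR]: Main controller lost=occurs, Redundant rupture disc trips=occurs → at least one input occurs → occurs.
Vent system fails [AND]: High-temp switch is down=not, Secondary trip relay trips=occurs, Quench path down=occurs → not all inputs occur → does not occur.
Chemical batch overheats [OR]: Interlock chain down=occurs, Vent system fails=not, Agitator is out=not → at least one input occurs → occurs.

Yes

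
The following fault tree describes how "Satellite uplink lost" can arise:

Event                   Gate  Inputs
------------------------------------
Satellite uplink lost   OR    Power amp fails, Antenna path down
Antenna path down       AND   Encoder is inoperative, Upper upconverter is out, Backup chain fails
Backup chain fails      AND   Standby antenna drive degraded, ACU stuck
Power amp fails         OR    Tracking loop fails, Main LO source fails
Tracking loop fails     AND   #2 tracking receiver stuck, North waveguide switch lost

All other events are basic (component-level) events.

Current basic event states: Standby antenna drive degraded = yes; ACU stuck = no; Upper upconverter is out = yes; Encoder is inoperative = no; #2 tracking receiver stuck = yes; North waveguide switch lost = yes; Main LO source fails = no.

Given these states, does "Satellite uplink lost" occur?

Yes

Tracking loop fails [AND]: #2 tracking receiver stuck=occurs, North waveguide switch lost=occurs → all inputs occur → occurs.
Power amp fails [OR]: Tracking loop fails=occurs, Main LO source fails=not → at least one input occurs → occurs.
Backup chain fails [AND]: Standby antenna drive degraded=occurs, ACU stuck=not → not all inputs occur → does not occur.
Antenna path down [AND]: Encoder is inoperative=not, Upper upconverter is out=occurs, Backup chain fails=not → not all inputs occur → does not occur.
Satellite uplink lost [OR]: Power amp fails=occurs, Antenna path down=not → at least one input occurs → occurs.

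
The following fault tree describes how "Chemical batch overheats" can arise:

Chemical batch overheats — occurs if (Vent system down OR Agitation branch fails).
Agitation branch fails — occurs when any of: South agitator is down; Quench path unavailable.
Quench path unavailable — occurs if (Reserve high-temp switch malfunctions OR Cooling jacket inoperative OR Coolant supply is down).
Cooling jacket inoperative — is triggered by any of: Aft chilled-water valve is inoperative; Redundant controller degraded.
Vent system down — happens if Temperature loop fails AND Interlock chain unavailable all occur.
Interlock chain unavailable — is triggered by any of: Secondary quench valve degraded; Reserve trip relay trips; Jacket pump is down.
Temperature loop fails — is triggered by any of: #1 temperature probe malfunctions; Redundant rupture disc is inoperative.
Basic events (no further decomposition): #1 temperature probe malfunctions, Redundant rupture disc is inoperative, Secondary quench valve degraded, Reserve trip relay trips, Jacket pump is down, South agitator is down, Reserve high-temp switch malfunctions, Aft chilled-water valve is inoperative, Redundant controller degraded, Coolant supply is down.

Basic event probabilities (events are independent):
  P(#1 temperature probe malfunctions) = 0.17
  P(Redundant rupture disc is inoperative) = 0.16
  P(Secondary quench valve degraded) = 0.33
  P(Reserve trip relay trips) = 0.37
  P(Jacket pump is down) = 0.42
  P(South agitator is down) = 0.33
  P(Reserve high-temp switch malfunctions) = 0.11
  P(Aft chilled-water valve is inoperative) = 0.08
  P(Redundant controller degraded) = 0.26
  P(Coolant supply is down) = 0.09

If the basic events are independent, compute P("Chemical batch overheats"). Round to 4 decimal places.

P(Temperature loop fails) [OR] = 1 − (1−0.17) × (1−0.16) = 0.302800
P(Interlock chain unavailable) [OR] = 1 − (1−0.33) × (1−0.37) × (1−0.42) = 0.755182
P(Vent system down) [AND] = 0.302800 × 0.755182 = 0.228669
P(Cooling jacket inoperative) [OR] = 1 − (1−0.08) × (1−0.26) = 0.319200
P(Quench path unavailable) [OR] = 1 − (1−0.11) × (1−0.319200) × (1−0.09) = 0.448620
P(Agitation branch fails) [OR] = 1 − (1−0.33) × (1−0.448620) = 0.630575
P(Chemical batch overheats) [OR] = 1 − (1−0.228669) × (1−0.630575) = 0.715051
Rounded to 4 decimal places: P(Chemical batch overheats) ≈ 0.7151.

0.7151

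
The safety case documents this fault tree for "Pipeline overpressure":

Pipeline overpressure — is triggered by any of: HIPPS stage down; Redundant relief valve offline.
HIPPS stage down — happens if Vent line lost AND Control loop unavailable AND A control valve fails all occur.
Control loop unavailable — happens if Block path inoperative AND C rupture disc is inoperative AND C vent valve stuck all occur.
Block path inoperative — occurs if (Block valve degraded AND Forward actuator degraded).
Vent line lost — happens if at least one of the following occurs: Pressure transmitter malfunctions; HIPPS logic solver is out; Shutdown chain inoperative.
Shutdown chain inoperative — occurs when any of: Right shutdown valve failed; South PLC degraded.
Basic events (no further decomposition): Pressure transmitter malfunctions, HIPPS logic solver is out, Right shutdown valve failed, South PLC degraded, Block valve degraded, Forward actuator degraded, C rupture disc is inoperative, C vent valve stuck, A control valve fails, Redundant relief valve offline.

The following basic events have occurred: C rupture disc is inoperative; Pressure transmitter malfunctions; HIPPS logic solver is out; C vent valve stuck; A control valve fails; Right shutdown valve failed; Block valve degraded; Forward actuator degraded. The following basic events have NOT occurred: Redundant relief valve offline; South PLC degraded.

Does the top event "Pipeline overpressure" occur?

Shutdown chain inoperative [OR]: Right shutdown valve failed=occurs, South PLC degraded=not → at least one input occurs → occurs.
Vent line lost [OR]: Pressure transmitter malfunctions=occurs, HIPPS logic solver is out=occurs, Shutdown chain inoperative=occurs → at least one input occurs → occurs.
Block path inoperative [AND]: Block valve degraded=occurs, Forward actuator degraded=occurs → all inputs occur → occurs.
Control loop unavailable [AND]: Block path inoperative=occurs, C rupture disc is inoperative=occurs, C vent valve stuck=occurs → all inputs occur → occurs.
HIPPS stage down [AND]: Vent line lost=occurs, Control loop unavailable=occurs, A control valve fails=occurs → all inputs occur → occurs.
Pipeline overpressure [OR]: HIPPS stage down=occurs, Redundant relief valve offline=not → at least one input occurs → occurs.

Yes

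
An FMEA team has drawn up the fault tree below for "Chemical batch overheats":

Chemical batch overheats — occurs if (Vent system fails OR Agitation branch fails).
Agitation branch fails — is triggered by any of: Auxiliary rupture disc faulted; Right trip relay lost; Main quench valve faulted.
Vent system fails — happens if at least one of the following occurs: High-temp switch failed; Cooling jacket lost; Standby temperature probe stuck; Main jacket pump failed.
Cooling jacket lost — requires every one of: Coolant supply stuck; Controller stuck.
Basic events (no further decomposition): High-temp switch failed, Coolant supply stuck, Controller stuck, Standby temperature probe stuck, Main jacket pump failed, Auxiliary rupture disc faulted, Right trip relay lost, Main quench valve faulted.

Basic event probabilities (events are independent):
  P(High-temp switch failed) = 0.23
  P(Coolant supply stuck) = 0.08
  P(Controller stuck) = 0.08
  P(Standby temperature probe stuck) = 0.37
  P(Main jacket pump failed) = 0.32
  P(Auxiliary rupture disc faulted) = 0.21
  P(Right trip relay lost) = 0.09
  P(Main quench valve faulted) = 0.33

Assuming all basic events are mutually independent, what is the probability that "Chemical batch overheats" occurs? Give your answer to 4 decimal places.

P(Cooling jacket lost) [AND] = 0.08 × 0.08 = 0.006400
P(Vent system fails) [OR] = 1 − (1−0.23) × (1−0.006400) × (1−0.37) × (1−0.32) = 0.672243
P(Agitation branch fails) [OR] = 1 − (1−0.21) × (1−0.09) × (1−0.33) = 0.518337
P(Chemical batch overheats) [OR] = 1 − (1−0.672243) × (1−0.518337) = 0.842132
Rounded to 4 decimal places: P(Chemical batch overheats) ≈ 0.8421.

0.8421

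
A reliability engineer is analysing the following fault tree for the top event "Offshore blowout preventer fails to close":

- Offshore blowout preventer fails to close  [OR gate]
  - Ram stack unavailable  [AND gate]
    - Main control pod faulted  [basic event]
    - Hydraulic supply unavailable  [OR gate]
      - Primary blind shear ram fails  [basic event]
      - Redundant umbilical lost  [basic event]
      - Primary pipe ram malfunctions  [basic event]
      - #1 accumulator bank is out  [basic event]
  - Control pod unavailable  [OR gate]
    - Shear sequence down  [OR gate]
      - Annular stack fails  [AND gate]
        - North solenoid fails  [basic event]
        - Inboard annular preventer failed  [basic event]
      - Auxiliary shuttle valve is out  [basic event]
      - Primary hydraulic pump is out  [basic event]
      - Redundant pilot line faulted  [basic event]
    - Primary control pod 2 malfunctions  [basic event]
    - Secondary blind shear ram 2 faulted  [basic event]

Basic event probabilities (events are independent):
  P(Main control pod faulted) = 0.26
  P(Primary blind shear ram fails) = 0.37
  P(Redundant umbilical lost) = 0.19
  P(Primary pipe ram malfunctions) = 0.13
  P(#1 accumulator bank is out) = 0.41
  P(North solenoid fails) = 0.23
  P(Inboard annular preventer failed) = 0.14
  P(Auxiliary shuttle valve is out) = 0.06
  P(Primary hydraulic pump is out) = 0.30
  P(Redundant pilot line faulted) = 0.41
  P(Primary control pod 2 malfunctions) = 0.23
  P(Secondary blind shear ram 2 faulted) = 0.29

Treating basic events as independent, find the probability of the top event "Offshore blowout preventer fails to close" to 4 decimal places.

P(Hydraulic supply unavailable) [OR] = 1 − (1−0.37) × (1−0.19) × (1−0.13) × (1−0.41) = 0.738063
P(Ram stack unavailable) [AND] = 0.26 × 0.738063 = 0.191896
P(Annular stack fails) [AND] = 0.23 × 0.14 = 0.032200
P(Shear sequence down) [OR] = 1 − (1−0.032200) × (1−0.06) × (1−0.30) × (1−0.41) = 0.624281
P(Control pod unavailable) [OR] = 1 − (1−0.624281) × (1−0.23) × (1−0.29) = 0.794594
P(Offshore blowout preventer fails to close) [OR] = 1 − (1−0.191896) × (1−0.794594) = 0.834011
Rounded to 4 decimal places: P(Offshore blowout preventer fails to close) ≈ 0.8340.

0.8340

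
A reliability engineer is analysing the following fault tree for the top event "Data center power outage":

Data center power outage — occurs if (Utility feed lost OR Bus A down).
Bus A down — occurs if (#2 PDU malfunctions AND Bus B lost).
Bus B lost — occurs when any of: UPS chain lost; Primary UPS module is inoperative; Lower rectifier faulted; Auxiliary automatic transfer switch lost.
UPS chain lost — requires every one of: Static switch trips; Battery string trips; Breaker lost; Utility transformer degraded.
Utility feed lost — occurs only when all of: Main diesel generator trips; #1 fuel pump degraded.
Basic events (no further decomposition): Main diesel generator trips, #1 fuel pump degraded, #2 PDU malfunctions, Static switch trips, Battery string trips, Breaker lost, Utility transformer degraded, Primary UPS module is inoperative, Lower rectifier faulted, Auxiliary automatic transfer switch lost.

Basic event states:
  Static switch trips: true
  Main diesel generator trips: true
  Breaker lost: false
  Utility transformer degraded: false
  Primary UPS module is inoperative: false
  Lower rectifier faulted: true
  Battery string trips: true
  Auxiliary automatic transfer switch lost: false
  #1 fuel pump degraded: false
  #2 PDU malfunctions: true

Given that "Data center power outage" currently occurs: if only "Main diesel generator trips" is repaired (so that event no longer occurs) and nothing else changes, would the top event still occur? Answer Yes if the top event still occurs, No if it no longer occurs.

Counterfactual: set "Main diesel generator trips" to not occurred.
Utility feed lost [AND]: Main diesel generator trips=not, #1 fuel pump degraded=not → not all inputs occur → does not occur.
UPS chain lost [AND]: Static switch trips=occurs, Battery string trips=occurs, Breaker lost=not, Utility transformer degraded=not → not all inputs occur → does not occur.
Bus B lost [OR]: UPS chain lost=not, Primary UPS module is inoperative=not, Lower rectifier faulted=occurs, Auxiliary automatic transfer switch lost=not → at least one input occurs → occurs.
Bus A down [AND]: #2 PDU malfunctions=occurs, Bus B lost=occurs → all inputs occur → occurs.
Data center power outage [OR]: Utility feed lost=not, Bus A down=occurs → at least one input occurs → occurs.

Yes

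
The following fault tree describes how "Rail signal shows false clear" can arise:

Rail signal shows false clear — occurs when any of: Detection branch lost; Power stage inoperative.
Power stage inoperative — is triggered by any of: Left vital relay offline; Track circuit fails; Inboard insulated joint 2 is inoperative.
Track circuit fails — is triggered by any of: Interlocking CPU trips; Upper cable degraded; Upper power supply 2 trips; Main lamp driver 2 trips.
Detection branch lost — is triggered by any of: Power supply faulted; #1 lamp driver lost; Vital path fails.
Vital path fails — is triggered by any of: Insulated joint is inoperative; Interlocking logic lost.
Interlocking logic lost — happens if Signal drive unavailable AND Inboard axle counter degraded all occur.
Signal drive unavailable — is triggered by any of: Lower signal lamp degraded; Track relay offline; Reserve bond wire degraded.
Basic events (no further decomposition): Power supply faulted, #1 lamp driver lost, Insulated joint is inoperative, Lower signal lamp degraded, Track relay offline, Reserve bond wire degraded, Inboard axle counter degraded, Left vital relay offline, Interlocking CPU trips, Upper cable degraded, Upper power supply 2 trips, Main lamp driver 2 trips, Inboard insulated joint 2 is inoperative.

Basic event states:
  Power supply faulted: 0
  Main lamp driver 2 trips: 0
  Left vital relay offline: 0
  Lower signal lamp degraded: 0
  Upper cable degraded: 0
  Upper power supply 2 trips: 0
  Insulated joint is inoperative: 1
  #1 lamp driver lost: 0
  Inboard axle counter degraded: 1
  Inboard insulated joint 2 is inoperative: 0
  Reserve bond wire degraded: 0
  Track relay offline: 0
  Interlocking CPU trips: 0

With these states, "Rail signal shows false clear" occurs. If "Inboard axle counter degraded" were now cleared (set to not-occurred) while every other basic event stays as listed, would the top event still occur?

Counterfactual: set "Inboard axle counter degraded" to not occurred.
Signal drive unavailable [OR]: Lower signal lamp degraded=not, Track relay offline=not, Reserve bond wire degraded=not → no input occurs → does not occur.
Interlocking logic lost [AND]: Signal drive unavailable=not, Inboard axle counter degraded=not → not all inputs occur → does not occur.
Vital path fails [OR]: Insulated joint is inoperative=occurs, Interlocking logic lost=not → at least one input occurs → occurs.
Detection branch lost [OR]: Power supply faulted=not, #1 lamp driver lost=not, Vital path fails=occurs → at least one input occurs → occurs.
Track circuit fails [OR]: Interlocking CPU trips=not, Upper cable degraded=not, Upper power supply 2 trips=not, Main lamp driver 2 trips=not → no input occurs → does not occur.
Power stage inoperative [OR]: Left vital relay offline=not, Track circuit fails=not, Inboard insulated joint 2 is inoperative=not → no input occurs → does not occur.
Rail signal shows false clear [OR]: Detection branch lost=occurs, Power stage inoperative=not → at least one input occurs → occurs.

Yes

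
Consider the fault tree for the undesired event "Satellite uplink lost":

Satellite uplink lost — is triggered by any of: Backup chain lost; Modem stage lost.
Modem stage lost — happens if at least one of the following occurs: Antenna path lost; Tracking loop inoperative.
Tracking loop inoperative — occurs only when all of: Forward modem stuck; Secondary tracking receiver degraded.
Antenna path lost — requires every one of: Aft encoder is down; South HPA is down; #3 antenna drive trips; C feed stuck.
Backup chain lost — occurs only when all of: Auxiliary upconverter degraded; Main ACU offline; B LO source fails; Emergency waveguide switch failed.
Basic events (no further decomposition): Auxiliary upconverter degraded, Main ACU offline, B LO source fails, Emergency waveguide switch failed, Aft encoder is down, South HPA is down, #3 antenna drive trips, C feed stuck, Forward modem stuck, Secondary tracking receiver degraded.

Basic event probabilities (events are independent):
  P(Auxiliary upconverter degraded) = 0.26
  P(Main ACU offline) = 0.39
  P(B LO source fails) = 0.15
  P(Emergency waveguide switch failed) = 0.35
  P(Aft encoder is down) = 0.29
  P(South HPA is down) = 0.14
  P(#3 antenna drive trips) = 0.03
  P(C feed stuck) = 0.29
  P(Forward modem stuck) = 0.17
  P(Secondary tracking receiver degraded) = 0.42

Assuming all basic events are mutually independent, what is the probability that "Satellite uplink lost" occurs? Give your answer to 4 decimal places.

P(Backup chain lost) [AND] = 0.26 × 0.39 × 0.15 × 0.35 = 0.005324
P(Antenna path lost) [AND] = 0.29 × 0.14 × 0.03 × 0.29 = 0.000353
P(Tracking loop inoperative) [AND] = 0.17 × 0.42 = 0.071400
P(Modem stage lost) [OR] = 1 − (1−0.000353) × (1−0.071400) = 0.071728
P(Satellite uplink lost) [OR] = 1 − (1−0.005324) × (1−0.071728) = 0.076670
Rounded to 4 decimal places: P(Satellite uplink lost) ≈ 0.0767.

0.0767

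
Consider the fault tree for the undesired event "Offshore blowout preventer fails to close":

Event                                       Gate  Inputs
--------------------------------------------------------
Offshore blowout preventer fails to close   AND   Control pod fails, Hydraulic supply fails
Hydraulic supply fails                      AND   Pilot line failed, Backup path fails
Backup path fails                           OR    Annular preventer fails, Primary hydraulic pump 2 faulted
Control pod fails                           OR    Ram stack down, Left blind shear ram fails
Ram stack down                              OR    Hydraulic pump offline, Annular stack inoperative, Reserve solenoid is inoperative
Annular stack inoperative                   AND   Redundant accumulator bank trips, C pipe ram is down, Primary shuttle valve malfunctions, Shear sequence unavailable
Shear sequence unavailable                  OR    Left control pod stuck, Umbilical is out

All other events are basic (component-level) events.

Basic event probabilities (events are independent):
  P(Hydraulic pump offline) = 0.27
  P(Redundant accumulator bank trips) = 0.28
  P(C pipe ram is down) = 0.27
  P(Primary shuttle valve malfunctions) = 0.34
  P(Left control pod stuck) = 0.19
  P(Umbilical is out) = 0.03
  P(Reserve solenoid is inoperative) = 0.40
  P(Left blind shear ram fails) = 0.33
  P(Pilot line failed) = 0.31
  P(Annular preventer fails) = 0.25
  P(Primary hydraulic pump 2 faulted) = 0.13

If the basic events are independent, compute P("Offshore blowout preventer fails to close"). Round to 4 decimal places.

P(Shear sequence unavailable) [OR] = 1 − (1−0.19) × (1−0.03) = 0.214300
P(Annular stack inoperative) [AND] = 0.28 × 0.27 × 0.34 × 0.214300 = 0.005508
P(Ram stack down) [OR] = 1 − (1−0.27) × (1−0.005508) × (1−0.40) = 0.564413
P(Control pod fails) [OR] = 1 − (1−0.564413) × (1−0.33) = 0.708157
P(Backup path fails) [OR] = 1 − (1−0.25) × (1−0.13) = 0.347500
P(Hydraulic supply fails) [AND] = 0.31 × 0.347500 = 0.107725
P(Offshore blowout preventer fails to close) [AND] = 0.708157 × 0.107725 = 0.076286
Rounded to 4 decimal places: P(Offshore blowout preventer fails to close) ≈ 0.0763.

0.0763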